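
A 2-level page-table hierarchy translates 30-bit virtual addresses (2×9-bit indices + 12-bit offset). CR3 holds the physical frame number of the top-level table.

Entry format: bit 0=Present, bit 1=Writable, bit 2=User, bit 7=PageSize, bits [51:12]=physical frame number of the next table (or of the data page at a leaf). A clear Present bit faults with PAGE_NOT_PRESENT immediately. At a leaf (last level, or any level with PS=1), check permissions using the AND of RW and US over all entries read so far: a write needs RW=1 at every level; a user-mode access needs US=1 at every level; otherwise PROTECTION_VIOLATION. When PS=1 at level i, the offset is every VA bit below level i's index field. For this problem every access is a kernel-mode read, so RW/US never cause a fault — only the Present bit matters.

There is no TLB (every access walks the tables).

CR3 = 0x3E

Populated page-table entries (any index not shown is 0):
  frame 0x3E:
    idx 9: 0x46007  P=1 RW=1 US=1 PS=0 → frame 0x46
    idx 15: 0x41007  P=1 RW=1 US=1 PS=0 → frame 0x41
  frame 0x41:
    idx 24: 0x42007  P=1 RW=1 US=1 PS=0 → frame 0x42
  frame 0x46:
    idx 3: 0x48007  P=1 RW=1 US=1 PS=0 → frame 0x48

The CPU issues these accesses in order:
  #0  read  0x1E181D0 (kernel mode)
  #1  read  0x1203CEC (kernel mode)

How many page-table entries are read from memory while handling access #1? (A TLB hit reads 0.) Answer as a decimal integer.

Walk each access:
#0 VA=0x1E181D0 (r,kernel):
  L0: frame=0x3E idx=15 entry=0x41007 [P=1 RW=1 US=1 PS=0]
  L1: frame=0x41 idx=24 entry=0x42007 [P=1 RW=1 US=1 PS=0]
  → PA=0x421D0  (2 entries read)
#1 VA=0x1203CEC (r,kernel):
  L0: frame=0x3E idx=9 entry=0x46007 [P=1 RW=1 US=1 PS=0]
  L1: frame=0x46 idx=3 entry=0x48007 [P=1 RW=1 US=1 PS=0]
  → PA=0x48CEC  (2 entries read)

Entries read for #1: 2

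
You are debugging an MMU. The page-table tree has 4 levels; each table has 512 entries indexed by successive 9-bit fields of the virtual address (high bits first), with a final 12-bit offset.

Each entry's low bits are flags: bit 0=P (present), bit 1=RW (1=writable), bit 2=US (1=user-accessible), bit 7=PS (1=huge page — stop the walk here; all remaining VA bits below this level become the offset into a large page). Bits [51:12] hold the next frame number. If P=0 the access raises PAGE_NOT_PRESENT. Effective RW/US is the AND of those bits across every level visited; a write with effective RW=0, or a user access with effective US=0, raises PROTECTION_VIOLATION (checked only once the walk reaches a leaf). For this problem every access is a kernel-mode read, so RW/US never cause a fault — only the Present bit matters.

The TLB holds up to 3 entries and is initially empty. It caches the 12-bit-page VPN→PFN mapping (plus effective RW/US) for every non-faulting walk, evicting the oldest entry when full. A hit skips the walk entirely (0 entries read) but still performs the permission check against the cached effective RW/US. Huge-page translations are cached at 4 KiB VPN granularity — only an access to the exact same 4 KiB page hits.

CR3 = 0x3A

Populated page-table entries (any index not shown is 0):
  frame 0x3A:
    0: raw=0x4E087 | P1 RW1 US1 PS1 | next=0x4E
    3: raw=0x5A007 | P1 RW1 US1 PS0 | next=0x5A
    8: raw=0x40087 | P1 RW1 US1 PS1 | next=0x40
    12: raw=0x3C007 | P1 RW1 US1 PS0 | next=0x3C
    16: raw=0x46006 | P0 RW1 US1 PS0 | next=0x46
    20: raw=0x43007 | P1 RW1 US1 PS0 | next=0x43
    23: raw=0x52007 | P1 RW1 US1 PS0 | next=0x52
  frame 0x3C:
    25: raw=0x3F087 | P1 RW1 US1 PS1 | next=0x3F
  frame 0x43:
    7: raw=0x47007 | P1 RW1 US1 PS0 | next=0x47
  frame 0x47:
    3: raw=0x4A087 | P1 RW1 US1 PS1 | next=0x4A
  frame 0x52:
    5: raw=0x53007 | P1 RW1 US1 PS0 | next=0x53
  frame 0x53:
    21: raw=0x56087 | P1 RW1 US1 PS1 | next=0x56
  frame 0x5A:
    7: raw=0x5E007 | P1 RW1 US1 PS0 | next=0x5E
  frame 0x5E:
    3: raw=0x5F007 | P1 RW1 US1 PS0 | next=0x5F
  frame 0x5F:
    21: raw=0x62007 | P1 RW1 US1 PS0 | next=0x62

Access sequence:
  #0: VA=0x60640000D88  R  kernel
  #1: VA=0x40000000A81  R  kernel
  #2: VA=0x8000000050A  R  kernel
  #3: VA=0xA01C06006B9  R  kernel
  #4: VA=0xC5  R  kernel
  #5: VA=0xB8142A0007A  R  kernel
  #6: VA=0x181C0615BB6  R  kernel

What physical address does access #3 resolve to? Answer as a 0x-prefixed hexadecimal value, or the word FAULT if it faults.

Per-access translation:
#0 VA=0x60640000D88 (r,kernel):
  L0 @0x3A[12] → 0x3C007  P=1,RW=1,US=1,PS=0
  L1 @0x3C[25] → 0x3F087  P=1,RW=1,US=1,PS=1
  ✓ 0x3FD88 (huge @L1)  — 2 lookups
#1 VA=0x40000000A81 (r,kernel):
  L0 @0x3A[8] → 0x40087  P=1,RW=1,US=1,PS=1
  ✓ 0x40A81 (huge @L0)  — 1 lookups
#2 VA=0x8000000050A (r,kernel):
  L0 @0x3A[16] → 0x46006  P=0,RW=1,US=1,PS=0
  → PAGE_NOT_PRESENT  (1 entries read)
#3 VA=0xA01C06006B9 (r,kernel):
  L0 @0x3A[20] → 0x43007  P=1,RW=1,US=1,PS=0
  L1 @0x43[7] → 0x47007  P=1,RW=1,US=1,PS=0
  L2 @0x47[3] → 0x4A087  P=1,RW=1,US=1,PS=1
  ✓ 0x4A6B9 (huge @L2)  — 3 lookups
#4 VA=0xC5 (r,kernel):
  L0 @0x3A[0] → 0x4E087  P=1,RW=1,US=1,PS=1
  ✓ 0x4E0C5 (huge @L0)  — 1 lookups
#5 VA=0xB8142A0007A (r,kernel):
  L0 @0x3A[23] → 0x52007  P=1,RW=1,US=1,PS=0
  L1 @0x52[5] → 0x53007  P=1,RW=1,US=1,PS=0
  L2 @0x53[21] → 0x56087  P=1,RW=1,US=1,PS=1
  ✓ 0x5607A (huge @L2)  — 3 lookups
#6 VA=0x181C0615BB6 (r,kernel):
  L0 @0x3A[3] → 0x5A007  P=1,RW=1,US=1,PS=0
  L1 @0x5A[7] → 0x5E007  P=1,RW=1,US=1,PS=0
  L2 @0x5E[3] → 0x5F007  P=1,RW=1,US=1,PS=0
  L3 @0x5F[21] → 0x62007  P=1,RW=1,US=1,PS=0
  ✓ 0x62BB6  — 4 lookups

Access #3 PA: 0x4A6B9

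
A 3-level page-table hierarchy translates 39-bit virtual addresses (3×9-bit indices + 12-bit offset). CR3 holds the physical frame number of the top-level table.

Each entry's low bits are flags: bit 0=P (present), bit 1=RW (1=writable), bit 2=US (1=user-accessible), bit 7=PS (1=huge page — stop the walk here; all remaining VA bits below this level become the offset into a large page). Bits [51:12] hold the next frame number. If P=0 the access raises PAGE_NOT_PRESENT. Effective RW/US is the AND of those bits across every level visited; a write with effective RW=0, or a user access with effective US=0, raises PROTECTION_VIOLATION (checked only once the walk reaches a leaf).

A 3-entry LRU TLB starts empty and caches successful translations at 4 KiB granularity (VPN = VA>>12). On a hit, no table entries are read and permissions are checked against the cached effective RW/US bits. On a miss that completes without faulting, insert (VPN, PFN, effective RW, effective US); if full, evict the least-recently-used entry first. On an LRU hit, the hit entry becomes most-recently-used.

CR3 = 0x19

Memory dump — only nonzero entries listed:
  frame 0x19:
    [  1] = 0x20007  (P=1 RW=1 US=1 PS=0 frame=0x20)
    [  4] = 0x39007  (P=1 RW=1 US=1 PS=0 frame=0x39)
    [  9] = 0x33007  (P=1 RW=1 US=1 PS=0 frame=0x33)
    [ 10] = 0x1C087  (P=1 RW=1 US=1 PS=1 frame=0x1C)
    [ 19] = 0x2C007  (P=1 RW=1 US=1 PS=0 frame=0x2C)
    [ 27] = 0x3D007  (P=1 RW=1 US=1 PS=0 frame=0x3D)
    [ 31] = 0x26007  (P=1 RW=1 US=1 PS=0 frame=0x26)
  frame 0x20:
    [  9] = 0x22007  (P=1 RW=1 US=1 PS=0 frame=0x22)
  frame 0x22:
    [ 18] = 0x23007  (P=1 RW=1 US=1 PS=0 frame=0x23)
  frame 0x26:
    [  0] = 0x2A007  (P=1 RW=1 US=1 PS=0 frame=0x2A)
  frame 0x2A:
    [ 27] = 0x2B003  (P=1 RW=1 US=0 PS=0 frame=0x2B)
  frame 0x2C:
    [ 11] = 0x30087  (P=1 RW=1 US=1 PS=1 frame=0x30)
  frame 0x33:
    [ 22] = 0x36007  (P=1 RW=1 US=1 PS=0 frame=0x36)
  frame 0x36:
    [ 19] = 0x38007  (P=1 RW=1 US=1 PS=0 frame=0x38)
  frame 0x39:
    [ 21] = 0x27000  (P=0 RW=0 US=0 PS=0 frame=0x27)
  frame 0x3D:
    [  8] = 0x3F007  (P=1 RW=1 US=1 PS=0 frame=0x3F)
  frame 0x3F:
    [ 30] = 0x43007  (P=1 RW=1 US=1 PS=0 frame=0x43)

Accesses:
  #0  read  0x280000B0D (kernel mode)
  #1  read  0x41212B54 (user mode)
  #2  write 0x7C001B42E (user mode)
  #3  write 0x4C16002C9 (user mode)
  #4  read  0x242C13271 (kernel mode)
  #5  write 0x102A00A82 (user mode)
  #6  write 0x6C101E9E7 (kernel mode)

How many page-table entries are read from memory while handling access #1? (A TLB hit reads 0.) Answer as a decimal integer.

Walk each access:
#0 VA=0x280000B0D (r,kernel):
  [0] read 0x19 idx=10: raw=0x1C087 flags P=1 W=1 U=1 S=1
  ✓ 0x1CB0D (huge @L0)  — 1 lookups
#1 VA=0x41212B54 (r,user):
  [0] read 0x19 idx=1: raw=0x20007 flags P=1 W=1 U=1 S=0
  [1] read 0x20 idx=9: raw=0x22007 flags P=1 W=1 U=1 S=0
  [2] read 0x22 idx=18: raw=0x23007 flags P=1 W=1 U=1 S=0
  ✓ 0x23B54  — 3 lookups
#2 VA=0x7C001B42E (w,user):
  [0] read 0x19 idx=31: raw=0x26007 flags P=1 W=1 U=1 S=0
  [1] read 0x26 idx=0: raw=0x2A007 flags P=1 W=1 U=1 S=0
  [2] read 0x2A idx=27: raw=0x2B003 flags P=1 W=1 U=0 S=0
  ✗ PROTECTION_VIOLATION  [3 reads]
#3 VA=0x4C16002C9 (w,user):
  [0] read 0x19 idx=19: raw=0x2C007 flags P=1 W=1 U=1 S=0
  [1] read 0x2C idx=11: raw=0x30087 flags P=1 W=1 U=1 S=1
  ✓ 0x302C9 (huge @L1)  — 2 lookups
#4 VA=0x242C13271 (r,kernel):
  [0] read 0x19 idx=9: raw=0x33007 flags P=1 W=1 U=1 S=0
  [1] read 0x33 idx=22: raw=0x36007 flags P=1 W=1 U=1 S=0
  [2] read 0x36 idx=19: raw=0x38007 flags P=1 W=1 U=1 S=0
  ✓ 0x38271  — 3 lookups
#5 VA=0x102A00A82 (w,user):
  [0] read 0x19 idx=4: raw=0x39007 flags P=1 W=1 U=1 S=0
  [1] read 0x39 idx=21: raw=0x27000 flags P=0 W=0 U=0 S=0
  ✗ PAGE_NOT_PRESENT  [2 reads]
#6 VA=0x6C101E9E7 (w,kernel):
  [0] read 0x19 idx=27: raw=0x3D007 flags P=1 W=1 U=1 S=0
  [1] read 0x3D idx=8: raw=0x3F007 flags P=1 W=1 U=1 S=0
  [2] read 0x3F idx=30: raw=0x43007 flags P=1 W=1 U=1 S=0
  ✓ 0x439E7  — 3 lookups

Entries read for #1: 3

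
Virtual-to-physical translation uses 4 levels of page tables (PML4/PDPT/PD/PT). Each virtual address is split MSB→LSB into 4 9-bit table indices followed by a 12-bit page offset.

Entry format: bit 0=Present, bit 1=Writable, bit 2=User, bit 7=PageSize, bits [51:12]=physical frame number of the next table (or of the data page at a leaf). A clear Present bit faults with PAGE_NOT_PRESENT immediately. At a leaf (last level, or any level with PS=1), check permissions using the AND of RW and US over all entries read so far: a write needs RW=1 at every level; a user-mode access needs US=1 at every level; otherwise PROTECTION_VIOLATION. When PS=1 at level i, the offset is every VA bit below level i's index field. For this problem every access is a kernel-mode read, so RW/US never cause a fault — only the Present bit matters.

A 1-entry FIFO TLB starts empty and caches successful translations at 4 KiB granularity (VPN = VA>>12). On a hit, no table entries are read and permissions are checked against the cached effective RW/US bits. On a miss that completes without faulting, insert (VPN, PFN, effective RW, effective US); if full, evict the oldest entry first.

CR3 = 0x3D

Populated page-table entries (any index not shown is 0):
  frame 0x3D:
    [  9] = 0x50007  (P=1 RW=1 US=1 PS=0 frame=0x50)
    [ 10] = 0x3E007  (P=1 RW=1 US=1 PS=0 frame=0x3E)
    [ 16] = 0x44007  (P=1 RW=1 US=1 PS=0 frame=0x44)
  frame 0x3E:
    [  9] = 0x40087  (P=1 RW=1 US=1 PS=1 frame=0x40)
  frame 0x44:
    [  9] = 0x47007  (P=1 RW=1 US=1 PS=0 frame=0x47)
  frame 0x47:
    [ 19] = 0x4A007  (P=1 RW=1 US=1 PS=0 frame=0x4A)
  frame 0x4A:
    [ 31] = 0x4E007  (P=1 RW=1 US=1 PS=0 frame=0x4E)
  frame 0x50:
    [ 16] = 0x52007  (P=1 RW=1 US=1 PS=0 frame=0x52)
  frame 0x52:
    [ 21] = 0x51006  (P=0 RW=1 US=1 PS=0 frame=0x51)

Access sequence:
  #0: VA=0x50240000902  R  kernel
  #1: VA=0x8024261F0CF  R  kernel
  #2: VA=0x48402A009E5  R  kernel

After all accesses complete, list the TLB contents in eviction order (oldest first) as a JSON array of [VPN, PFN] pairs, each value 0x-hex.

Trace:
#0 VA=0x50240000902 (r,kernel):
  lvl0: tbl 0x3D, slot 10 ⇒ 0x3E007 (P1/RW1/US1/PS0)
  lvl1: tbl 0x3E, slot 9 ⇒ 0x40087 (P1/RW1/US1/PS1)
  ⇒ phys 0x40902 (huge @L1)  [2 reads]
#1 VA=0x8024261F0CF (r,kernel):
  lvl0: tbl 0x3D, slot 16 ⇒ 0x44007 (P1/RW1/US1/PS0)
  lvl1: tbl 0x44, slot 9 ⇒ 0x47007 (P1/RW1/US1/PS0)
  lvl2: tbl 0x47, slot 19 ⇒ 0x4A007 (P1/RW1/US1/PS0)
  lvl3: tbl 0x4A, slot 31 ⇒ 0x4E007 (P1/RW1/US1/PS0)
  ⇒ phys 0x4E0CF  [4 reads]
#2 VA=0x48402A009E5 (r,kernel):
  lvl0: tbl 0x3D, slot 9 ⇒ 0x50007 (P1/RW1/US1/PS0)
  lvl1: tbl 0x50, slot 16 ⇒ 0x52007 (P1/RW1/US1/PS0)
  lvl2: tbl 0x52, slot 21 ⇒ 0x51006 (P0/RW1/US1/PS0)
  → PAGE_NOT_PRESENT  (3 entries read)

TLB: [["0x8024261F", "0x4E"]]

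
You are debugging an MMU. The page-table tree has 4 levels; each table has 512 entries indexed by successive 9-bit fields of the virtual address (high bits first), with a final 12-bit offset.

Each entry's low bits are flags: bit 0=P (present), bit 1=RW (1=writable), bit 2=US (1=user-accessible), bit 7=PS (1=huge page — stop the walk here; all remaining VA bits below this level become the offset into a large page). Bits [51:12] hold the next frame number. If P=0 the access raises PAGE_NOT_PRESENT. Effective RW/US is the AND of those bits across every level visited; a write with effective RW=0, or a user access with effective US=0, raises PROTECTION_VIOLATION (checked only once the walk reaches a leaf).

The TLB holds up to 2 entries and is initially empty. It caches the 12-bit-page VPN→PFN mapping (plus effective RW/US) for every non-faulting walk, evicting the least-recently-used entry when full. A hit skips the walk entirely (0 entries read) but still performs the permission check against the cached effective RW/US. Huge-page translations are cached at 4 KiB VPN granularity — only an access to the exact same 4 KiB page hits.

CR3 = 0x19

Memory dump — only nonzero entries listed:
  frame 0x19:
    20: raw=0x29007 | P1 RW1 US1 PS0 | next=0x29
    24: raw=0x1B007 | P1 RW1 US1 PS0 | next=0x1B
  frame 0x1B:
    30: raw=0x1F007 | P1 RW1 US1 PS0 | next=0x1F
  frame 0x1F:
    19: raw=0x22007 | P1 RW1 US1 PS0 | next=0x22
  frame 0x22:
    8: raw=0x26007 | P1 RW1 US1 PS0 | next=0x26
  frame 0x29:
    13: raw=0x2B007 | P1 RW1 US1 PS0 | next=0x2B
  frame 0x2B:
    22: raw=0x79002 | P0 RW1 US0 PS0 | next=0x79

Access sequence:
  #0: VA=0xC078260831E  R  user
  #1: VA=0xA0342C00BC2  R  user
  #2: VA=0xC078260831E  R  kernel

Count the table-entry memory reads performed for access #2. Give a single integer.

Per-access translation:
#0 VA=0xC078260831E (r,user):
  L0 @0x19[24] → 0x1B007  P=1,RW=1,US=1,PS=0
  L1 @0x1B[30] → 0x1F007  P=1,RW=1,US=1,PS=0
  L2 @0x1F[19] → 0x22007  P=1,RW=1,US=1,PS=0
  L3 @0x22[8] → 0x26007  P=1,RW=1,US=1,PS=0
  → PA=0x2631E  (4 entries read)
#1 VA=0xA0342C00BC2 (r,user):
  L0 @0x19[20] → 0x29007  P=1,RW=1,US=1,PS=0
  L1 @0x29[13] → 0x2B007  P=1,RW=1,US=1,PS=0
  L2 @0x2B[22] → 0x79002  P=0,RW=1,US=0,PS=0
  ⇒ fault: PAGE_NOT_PRESENT  — 3 lookups
#2 VA=0xC078260831E (r,kernel):
  TLB hit vpn=0xC0782608 → PA=0x2631E

Entries read for #2: 0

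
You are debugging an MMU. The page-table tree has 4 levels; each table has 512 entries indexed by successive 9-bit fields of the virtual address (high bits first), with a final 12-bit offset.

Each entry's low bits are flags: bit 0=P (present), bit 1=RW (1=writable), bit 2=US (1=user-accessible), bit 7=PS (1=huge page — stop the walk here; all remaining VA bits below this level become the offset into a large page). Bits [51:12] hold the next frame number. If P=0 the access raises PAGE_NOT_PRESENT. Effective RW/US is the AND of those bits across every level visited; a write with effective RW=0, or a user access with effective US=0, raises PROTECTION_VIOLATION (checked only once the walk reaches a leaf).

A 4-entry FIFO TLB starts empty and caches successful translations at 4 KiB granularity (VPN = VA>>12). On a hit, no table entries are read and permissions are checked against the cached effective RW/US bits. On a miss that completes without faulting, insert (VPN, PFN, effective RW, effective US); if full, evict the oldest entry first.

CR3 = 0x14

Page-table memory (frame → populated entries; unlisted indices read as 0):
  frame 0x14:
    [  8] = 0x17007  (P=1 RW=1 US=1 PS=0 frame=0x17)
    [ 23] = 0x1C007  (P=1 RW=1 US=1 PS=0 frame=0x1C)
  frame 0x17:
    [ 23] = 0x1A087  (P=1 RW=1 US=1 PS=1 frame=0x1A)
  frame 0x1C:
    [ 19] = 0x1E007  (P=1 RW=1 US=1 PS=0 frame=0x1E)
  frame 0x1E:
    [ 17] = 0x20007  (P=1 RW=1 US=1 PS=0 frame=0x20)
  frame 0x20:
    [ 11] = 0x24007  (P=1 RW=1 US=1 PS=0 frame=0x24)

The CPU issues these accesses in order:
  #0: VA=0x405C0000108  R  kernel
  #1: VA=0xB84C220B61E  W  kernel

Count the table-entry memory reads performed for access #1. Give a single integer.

Walk each access:
#0 VA=0x405C0000108 (r,kernel):
  L0: frame=0x14 idx=8 entry=0x17007 [P=1 RW=1 US=1 PS=0]
  L1: frame=0x17 idx=23 entry=0x1A087 [P=1 RW=1 US=1 PS=1]
  ⇒ phys 0x1A108 (huge @L1)  [2 reads]
#1 VA=0xB84C220B61E (w,kernel):
  L0: frame=0x14 idx=23 entry=0x1C007 [P=1 RW=1 US=1 PS=0]
  L1: frame=0x1C idx=19 entry=0x1E007 [P=1 RW=1 US=1 PS=0]
  L2: frame=0x1E idx=17 entry=0x20007 [P=1 RW=1 US=1 PS=0]
  L3: frame=0x20 idx=11 entry=0x24007 [P=1 RW=1 US=1 PS=0]
  ⇒ phys 0x2461E  [4 reads]

Entries read for #1: 4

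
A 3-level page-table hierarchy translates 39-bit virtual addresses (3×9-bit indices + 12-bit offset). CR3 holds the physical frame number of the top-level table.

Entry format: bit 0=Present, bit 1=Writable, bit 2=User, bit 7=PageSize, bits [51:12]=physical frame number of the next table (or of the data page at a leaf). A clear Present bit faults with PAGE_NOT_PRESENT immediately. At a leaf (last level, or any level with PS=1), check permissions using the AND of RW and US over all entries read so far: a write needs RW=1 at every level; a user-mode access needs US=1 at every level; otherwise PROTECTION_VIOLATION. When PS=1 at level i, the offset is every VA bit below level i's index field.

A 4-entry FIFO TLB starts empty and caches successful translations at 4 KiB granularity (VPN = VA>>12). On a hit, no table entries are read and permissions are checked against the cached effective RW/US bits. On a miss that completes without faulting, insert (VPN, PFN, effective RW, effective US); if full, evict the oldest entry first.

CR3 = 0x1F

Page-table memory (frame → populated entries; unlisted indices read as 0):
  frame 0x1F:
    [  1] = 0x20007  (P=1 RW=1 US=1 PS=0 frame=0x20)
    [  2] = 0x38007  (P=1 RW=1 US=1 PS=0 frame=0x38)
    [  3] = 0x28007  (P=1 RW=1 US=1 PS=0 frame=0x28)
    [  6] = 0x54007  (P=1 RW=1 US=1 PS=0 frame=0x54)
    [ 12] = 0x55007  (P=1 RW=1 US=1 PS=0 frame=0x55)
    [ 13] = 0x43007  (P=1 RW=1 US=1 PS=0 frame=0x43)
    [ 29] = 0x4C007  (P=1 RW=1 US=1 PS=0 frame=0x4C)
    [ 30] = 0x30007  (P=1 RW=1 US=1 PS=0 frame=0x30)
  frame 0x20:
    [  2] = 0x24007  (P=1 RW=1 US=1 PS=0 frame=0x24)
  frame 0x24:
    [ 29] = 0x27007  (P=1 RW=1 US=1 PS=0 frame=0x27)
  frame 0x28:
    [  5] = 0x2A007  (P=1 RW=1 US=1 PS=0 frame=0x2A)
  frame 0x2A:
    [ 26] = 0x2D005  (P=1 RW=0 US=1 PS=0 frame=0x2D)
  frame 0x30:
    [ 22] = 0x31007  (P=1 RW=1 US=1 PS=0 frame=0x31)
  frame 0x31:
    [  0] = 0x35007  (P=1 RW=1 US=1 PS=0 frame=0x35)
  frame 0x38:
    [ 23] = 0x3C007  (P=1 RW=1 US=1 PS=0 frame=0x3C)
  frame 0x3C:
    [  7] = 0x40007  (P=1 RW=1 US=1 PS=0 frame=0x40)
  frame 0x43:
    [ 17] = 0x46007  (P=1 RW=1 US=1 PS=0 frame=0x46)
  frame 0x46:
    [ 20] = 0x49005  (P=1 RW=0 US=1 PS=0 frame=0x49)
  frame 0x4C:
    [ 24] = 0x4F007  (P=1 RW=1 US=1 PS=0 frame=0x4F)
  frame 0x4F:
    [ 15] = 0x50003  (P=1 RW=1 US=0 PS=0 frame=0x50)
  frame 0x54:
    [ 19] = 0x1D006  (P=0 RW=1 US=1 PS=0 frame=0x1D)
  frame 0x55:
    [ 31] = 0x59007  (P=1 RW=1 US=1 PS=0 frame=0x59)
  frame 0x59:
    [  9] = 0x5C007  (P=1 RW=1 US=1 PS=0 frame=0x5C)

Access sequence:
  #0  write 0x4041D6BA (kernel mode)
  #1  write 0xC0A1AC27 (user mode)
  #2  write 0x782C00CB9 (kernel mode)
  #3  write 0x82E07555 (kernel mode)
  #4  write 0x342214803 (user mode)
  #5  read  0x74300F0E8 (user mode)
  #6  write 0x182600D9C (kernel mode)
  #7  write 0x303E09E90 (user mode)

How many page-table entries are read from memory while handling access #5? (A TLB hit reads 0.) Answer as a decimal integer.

Per-access translation:
#0 VA=0x4041D6BA (w,kernel):
  lvl0: tbl 0x1F, slot 1 ⇒ 0x20007 (P1/RW1/US1/PS0)
  lvl1: tbl 0x20, slot 2 ⇒ 0x24007 (P1/RW1/US1/PS0)
  lvl2: tbl 0x24, slot 29 ⇒ 0x27007 (P1/RW1/US1/PS0)
  → PA=0x276BA  (3 entries read)
#1 VA=0xC0A1AC27 (w,user):
  lvl0: tbl 0x1F, slot 3 ⇒ 0x28007 (P1/RW1/US1/PS0)
  lvl1: tbl 0x28, slot 5 ⇒ 0x2A007 (P1/RW1/US1/PS0)
  lvl2: tbl 0x2A, slot 26 ⇒ 0x2D005 (P1/RW0/US1/PS0)
  → PROTECTION_VIOLATION  (3 entries read)
#2 VA=0x782C00CB9 (w,kernel):
  lvl0: tbl 0x1F, slot 30 ⇒ 0x30007 (P1/RW1/US1/PS0)
  lvl1: tbl 0x30, slot 22 ⇒ 0x31007 (P1/RW1/US1/PS0)
  lvl2: tbl 0x31, slot 0 ⇒ 0x35007 (P1/RW1/US1/PS0)
  → PA=0x35CB9  (3 entries read)
#3 VA=0x82E07555 (w,kernel):
  lvl0: tbl 0x1F, slot 2 ⇒ 0x38007 (P1/RW1/US1/PS0)
  lvl1: tbl 0x38, slot 23 ⇒ 0x3C007 (P1/RW1/US1/PS0)
  lvl2: tbl 0x3C, slot 7 ⇒ 0x40007 (P1/RW1/US1/PS0)
  → PA=0x40555  (3 entries read)
#4 VA=0x342214803 (w,user):
  lvl0: tbl 0x1F, slot 13 ⇒ 0x43007 (P1/RW1/US1/PS0)
  lvl1: tbl 0x43, slot 17 ⇒ 0x46007 (P1/RW1/US1/PS0)
  lvl2: tbl 0x46, slot 20 ⇒ 0x49005 (P1/RW0/US1/PS0)
  → PROTECTION_VIOLATION  (3 entries read)
#5 VA=0x74300F0E8 (r,user):
  lvl0: tbl 0x1F, slot 29 ⇒ 0x4C007 (P1/RW1/US1/PS0)
  lvl1: tbl 0x4C, slot 24 ⇒ 0x4F007 (P1/RW1/US1/PS0)
  lvl2: tbl 0x4F, slot 15 ⇒ 0x50003 (P1/RW1/US0/PS0)
  → PROTECTION_VIOLATION  (3 entries read)
#6 VA=0x182600D9C (w,kernel):
  lvl0: tbl 0x1F, slot 6 ⇒ 0x54007 (P1/RW1/US1/PS0)
  lvl1: tbl 0x54, slot 19 ⇒ 0x1D006 (P0/RW1/US1/PS0)
  → PAGE_NOT_PRESENT  (2 entries read)
#7 VA=0x303E09E90 (w,user):
  lvl0: tbl 0x1F, slot 12 ⇒ 0x55007 (P1/RW1/US1/PS0)
  lvl1: tbl 0x55, slot 31 ⇒ 0x59007 (P1/RW1/US1/PS0)
  lvl2: tbl 0x59, slot 9 ⇒ 0x5C007 (P1/RW1/US1/PS0)
  → PA=0x5CE90  (3 entries read)

Entries read for #5: 3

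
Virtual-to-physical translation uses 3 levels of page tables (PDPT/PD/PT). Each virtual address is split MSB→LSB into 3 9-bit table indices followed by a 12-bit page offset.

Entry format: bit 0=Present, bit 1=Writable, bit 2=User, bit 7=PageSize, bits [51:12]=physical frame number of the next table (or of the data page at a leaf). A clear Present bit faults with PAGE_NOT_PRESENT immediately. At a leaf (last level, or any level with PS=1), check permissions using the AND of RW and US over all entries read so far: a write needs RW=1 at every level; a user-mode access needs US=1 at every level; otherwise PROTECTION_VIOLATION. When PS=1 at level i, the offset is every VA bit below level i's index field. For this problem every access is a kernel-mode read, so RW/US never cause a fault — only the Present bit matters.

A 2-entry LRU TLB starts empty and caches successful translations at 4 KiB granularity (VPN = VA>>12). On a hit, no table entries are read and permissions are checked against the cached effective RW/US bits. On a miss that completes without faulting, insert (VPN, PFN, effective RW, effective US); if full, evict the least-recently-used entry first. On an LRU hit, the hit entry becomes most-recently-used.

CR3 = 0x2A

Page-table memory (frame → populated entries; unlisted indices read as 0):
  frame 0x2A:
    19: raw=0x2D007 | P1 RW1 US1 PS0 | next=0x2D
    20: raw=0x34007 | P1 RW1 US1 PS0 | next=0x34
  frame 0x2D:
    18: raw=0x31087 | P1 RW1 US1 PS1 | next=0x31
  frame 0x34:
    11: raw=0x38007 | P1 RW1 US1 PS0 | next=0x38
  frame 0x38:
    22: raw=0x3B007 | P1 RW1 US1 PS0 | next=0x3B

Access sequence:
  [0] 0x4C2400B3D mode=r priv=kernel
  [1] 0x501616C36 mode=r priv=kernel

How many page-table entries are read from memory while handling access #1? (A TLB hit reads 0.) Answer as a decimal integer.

Walk each access:
#0 VA=0x4C2400B3D (r,kernel):
  L0 @0x2A[19] → 0x2D007  P=1,RW=1,US=1,PS=0
  L1 @0x2D[18] → 0x31087  P=1,RW=1,US=1,PS=1
  ✓ 0x31B3D (huge @L1)  — 2 lookups
#1 VA=0x501616C36 (r,kernel):
  L0 @0x2A[20] → 0x34007  P=1,RW=1,US=1,PS=0
  L1 @0x34[11] → 0x38007  P=1,RW=1,US=1,PS=0
  L2 @0x38[22] → 0x3B007  P=1,RW=1,US=1,PS=0
  ✓ 0x3BC36  — 3 lookups

Entries read for #1: 3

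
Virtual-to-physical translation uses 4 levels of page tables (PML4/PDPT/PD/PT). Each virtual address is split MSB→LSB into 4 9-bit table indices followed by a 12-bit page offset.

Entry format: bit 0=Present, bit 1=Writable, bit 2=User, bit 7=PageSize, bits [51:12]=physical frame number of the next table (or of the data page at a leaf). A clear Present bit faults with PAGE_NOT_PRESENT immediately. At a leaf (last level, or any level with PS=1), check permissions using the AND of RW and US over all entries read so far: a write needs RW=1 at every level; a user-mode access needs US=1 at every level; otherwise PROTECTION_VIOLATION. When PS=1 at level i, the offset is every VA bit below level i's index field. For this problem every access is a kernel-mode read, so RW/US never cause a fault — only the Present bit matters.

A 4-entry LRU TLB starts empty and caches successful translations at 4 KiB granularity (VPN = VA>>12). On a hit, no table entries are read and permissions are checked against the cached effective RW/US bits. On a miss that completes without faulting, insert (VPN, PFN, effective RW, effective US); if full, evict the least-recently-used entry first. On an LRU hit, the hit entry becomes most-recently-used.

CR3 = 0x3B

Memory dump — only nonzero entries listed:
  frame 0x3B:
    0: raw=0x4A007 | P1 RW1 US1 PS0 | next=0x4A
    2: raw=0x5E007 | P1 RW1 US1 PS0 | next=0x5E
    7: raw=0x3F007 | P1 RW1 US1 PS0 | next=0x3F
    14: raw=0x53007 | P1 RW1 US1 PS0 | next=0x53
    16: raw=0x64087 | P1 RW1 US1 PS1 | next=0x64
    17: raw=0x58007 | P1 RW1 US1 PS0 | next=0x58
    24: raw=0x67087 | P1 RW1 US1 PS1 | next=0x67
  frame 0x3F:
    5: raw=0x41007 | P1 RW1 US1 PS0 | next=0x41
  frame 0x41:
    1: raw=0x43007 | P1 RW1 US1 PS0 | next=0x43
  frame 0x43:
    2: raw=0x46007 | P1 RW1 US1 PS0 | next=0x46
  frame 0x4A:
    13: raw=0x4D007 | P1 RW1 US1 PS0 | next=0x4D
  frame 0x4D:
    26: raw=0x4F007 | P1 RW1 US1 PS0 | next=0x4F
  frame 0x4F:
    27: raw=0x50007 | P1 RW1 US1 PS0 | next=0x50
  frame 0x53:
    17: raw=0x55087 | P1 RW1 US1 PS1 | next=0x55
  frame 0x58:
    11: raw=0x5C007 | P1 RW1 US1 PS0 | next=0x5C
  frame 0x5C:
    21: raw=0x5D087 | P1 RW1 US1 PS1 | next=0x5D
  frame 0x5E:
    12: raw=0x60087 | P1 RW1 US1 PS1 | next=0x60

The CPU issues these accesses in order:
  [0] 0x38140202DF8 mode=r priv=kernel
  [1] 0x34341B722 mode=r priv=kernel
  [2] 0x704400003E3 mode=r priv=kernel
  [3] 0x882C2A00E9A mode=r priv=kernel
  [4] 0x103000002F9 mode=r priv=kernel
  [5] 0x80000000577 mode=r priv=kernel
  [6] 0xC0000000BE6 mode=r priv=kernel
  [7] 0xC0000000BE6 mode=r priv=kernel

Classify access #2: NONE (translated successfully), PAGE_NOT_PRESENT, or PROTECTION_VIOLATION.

Trace:
#0 VA=0x38140202DF8 (r,kernel):
  [0] read 0x3B idx=7: raw=0x3F007 flags P=1 W=1 U=1 S=0
  [1] read 0x3F idx=5: raw=0x41007 flags P=1 W=1 U=1 S=0
  [2] read 0x41 idx=1: raw=0x43007 flags P=1 W=1 U=1 S=0
  [3] read 0x43 idx=2: raw=0x46007 flags P=1 W=1 U=1 S=0
  → PA=0x46DF8  (4 entries read)
#1 VA=0x34341B722 (r,kernel):
  [0] read 0x3B idx=0: raw=0x4A007 flags P=1 W=1 U=1 S=0
  [1] read 0x4A idx=13: raw=0x4D007 flags P=1 W=1 U=1 S=0
  [2] read 0x4D idx=26: raw=0x4F007 flags P=1 W=1 U=1 S=0
  [3] read 0x4F idx=27: raw=0x50007 flags P=1 W=1 U=1 S=0
  → PA=0x50722  (4 entries read)
#2 VA=0x704400003E3 (r,kernel):
  [0] read 0x3B idx=14: raw=0x53007 flags P=1 W=1 U=1 S=0
  [1] read 0x53 idx=17: raw=0x55087 flags P=1 W=1 U=1 S=1
  → PA=0x553E3 (huge @L1)  (2 entries read)
#3 VA=0x882C2A00E9A (r,kernel):
  [0] read 0x3B idx=17: raw=0x58007 flags P=1 W=1 U=1 S=0
  [1] read 0x58 idx=11: raw=0x5C007 flags P=1 W=1 U=1 S=0
  [2] read 0x5C idx=21: raw=0x5D087 flags P=1 W=1 U=1 S=1
  → PA=0x5DE9A (huge @L2)  (3 entries read)
#4 VA=0x103000002F9 (r,kernel):
  [0] read 0x3B idx=2: raw=0x5E007 flags P=1 W=1 U=1 S=0
  [1] read 0x5E idx=12: raw=0x60087 flags P=1 W=1 U=1 S=1
  → PA=0x602F9 (huge @L1)  (2 entries read)
#5 VA=0x80000000577 (r,kernel):
  [0] read 0x3B idx=16: raw=0x64087 flags P=1 W=1 U=1 S=1
  → PA=0x64577 (huge @L0)  (1 entries read)
#6 VA=0xC0000000BE6 (r,kernel):
  [0] read 0x3B idx=24: raw=0x67087 flags P=1 W=1 U=1 S=1
  → PA=0x67BE6 (huge @L0)  (1 entries read)
#7 VA=0xC0000000BE6 (r,kernel):
  TLB hit vpn=0xC0000000 → PA=0x67BE6

Access #2 fault: NONE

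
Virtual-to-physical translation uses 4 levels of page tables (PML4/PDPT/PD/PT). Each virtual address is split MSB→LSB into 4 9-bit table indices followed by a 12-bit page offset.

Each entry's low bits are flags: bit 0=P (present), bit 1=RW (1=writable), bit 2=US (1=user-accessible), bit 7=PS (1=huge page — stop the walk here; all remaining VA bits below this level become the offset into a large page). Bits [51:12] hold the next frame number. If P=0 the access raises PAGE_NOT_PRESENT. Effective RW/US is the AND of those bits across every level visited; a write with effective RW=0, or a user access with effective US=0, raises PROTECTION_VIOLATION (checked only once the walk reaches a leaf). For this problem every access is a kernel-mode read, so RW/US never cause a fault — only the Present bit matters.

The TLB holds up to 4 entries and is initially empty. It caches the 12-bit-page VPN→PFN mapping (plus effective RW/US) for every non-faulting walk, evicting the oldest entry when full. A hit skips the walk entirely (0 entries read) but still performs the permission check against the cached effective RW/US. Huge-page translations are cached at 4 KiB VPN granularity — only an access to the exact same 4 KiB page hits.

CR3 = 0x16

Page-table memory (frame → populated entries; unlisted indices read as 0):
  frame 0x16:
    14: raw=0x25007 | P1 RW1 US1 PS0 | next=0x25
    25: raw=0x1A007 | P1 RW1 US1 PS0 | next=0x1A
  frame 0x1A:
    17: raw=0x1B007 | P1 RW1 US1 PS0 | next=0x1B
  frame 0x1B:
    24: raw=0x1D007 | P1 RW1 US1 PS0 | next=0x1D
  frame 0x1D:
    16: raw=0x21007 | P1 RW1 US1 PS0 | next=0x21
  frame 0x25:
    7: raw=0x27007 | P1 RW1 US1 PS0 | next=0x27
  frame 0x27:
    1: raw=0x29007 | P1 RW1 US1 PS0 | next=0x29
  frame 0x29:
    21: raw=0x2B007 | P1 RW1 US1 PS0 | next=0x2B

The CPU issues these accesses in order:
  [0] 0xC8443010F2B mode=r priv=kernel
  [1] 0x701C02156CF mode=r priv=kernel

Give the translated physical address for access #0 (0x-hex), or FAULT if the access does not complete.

Per-access translation:
#0 VA=0xC8443010F2B (r,kernel):
  [0] read 0x16 idx=25: raw=0x1A007 flags P=1 W=1 U=1 S=0
  [1] read 0x1A idx=17: raw=0x1B007 flags P=1 W=1 U=1 S=0
  [2] read 0x1B idx=24: raw=0x1D007 flags P=1 W=1 U=1 S=0
  [3] read 0x1D idx=16: raw=0x21007 flags P=1 W=1 U=1 S=0
  → PA=0x21F2B  (4 entries read)
#1 VA=0x701C02156CF (r,kernel):
  [0] read 0x16 idx=14: raw=0x25007 flags P=1 W=1 U=1 S=0
  [1] read 0x25 idx=7: raw=0x27007 flags P=1 W=1 U=1 S=0
  [2] read 0x27 idx=1: raw=0x29007 flags P=1 W=1 U=1 S=0
  [3] read 0x29 idx=21: raw=0x2B007 flags P=1 W=1 U=1 S=0
  → PA=0x2B6CF  (4 entries read)

Access #0 PA: 0x21F2B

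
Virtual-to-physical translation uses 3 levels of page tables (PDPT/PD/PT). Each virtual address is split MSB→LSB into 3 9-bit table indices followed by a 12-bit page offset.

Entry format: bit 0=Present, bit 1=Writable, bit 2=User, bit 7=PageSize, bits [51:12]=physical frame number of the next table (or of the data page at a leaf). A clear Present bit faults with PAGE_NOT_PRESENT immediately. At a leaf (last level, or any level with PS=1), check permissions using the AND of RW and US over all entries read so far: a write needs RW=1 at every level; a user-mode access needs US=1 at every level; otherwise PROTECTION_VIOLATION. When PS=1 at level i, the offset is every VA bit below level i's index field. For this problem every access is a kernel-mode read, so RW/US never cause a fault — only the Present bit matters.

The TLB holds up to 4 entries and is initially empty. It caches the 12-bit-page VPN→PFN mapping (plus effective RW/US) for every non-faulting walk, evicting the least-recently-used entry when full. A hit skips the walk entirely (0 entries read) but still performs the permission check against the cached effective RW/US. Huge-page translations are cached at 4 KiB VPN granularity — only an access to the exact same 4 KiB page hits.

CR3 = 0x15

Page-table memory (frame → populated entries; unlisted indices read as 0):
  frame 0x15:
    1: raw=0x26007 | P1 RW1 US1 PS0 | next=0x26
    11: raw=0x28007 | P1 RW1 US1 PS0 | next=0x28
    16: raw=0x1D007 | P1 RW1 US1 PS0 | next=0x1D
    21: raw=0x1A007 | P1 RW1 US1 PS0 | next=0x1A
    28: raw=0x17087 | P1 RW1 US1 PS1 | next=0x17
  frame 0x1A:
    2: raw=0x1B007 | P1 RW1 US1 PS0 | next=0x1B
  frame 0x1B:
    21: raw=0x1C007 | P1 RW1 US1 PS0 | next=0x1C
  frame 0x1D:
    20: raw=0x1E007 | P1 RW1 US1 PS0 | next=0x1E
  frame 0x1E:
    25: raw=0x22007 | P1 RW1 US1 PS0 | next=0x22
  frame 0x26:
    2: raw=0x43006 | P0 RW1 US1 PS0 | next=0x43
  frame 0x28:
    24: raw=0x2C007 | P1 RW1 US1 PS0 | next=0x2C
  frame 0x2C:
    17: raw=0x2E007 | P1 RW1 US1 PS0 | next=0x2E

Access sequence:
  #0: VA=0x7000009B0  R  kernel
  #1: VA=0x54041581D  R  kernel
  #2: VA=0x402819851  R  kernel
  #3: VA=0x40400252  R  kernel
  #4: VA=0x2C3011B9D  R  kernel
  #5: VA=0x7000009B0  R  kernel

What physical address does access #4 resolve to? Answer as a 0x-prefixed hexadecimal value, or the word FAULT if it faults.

Trace:
#0 VA=0x7000009B0 (r,kernel):
  [0] read 0x15 idx=28: raw=0x17087 flags P=1 W=1 U=1 S=1
  ✓ 0x179B0 (huge @L0)  — 1 lookups
#1 VA=0x54041581D (r,kernel):
  [0] read 0x15 idx=21: raw=0x1A007 flags P=1 W=1 U=1 S=0
  [1] read 0x1A idx=2: raw=0x1B007 flags P=1 W=1 U=1 S=0
  [2] read 0x1B idx=21: raw=0x1C007 flags P=1 W=1 U=1 S=0
  ✓ 0x1C81D  — 3 lookups
#2 VA=0x402819851 (r,kernel):
  [0] read 0x15 idx=16: raw=0x1D007 flags P=1 W=1 U=1 S=0
  [1] read 0x1D idx=20: raw=0x1E007 flags P=1 W=1 U=1 S=0
  [2] read 0x1E idx=25: raw=0x22007 flags P=1 W=1 U=1 S=0
  ✓ 0x22851  — 3 lookups
#3 VA=0x40400252 (r,kernel):
  [0] read 0x15 idx=1: raw=0x26007 flags P=1 W=1 U=1 S=0
  [1] read 0x26 idx=2: raw=0x43006 flags P=0 W=1 U=1 S=0
  ✗ PAGE_NOT_PRESENT  [2 reads]
#4 VA=0x2C3011B9D (r,kernel):
  [0] read 0x15 idx=11: raw=0x28007 flags P=1 W=1 U=1 S=0
  [1] read 0x28 idx=24: raw=0x2C007 flags P=1 W=1 U=1 S=0
  [2] read 0x2C idx=17: raw=0x2E007 flags P=1 W=1 U=1 S=0
  ✓ 0x2EB9D  — 3 lookups
#5 VA=0x7000009B0 (r,kernel):
  TLB hit vpn=0x700000 → PA=0x179B0

Access #4 PA: 0x2EB9D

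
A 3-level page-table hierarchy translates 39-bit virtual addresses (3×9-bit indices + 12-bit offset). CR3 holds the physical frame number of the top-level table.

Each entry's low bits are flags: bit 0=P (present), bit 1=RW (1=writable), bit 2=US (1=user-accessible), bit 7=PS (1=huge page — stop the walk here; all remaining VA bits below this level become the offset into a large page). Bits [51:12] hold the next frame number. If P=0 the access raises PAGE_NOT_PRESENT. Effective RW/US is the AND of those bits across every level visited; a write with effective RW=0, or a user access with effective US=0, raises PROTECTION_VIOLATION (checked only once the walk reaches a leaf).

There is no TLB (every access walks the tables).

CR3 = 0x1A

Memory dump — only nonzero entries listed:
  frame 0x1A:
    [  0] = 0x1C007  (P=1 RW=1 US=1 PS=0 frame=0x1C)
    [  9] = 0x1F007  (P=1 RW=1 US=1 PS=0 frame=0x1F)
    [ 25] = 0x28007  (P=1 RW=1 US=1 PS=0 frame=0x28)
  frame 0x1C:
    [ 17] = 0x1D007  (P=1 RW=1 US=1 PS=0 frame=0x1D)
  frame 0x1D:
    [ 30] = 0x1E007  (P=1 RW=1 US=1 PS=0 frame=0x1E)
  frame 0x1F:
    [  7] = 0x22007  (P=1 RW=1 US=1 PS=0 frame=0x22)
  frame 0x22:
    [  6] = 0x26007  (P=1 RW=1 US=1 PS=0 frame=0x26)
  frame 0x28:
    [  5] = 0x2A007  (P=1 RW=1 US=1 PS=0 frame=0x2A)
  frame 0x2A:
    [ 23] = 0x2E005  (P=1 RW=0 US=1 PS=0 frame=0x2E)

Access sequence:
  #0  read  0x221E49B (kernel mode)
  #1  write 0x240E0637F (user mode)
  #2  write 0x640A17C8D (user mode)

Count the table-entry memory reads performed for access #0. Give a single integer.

Per-access translation:
#0 VA=0x221E49B (r,kernel):
  [0] read 0x1A idx=0: raw=0x1C007 flags P=1 W=1 U=1 S=0
  [1] read 0x1C idx=17: raw=0x1D007 flags P=1 W=1 U=1 S=0
  [2] read 0x1D idx=30: raw=0x1E007 flags P=1 W=1 U=1 S=0
  ✓ 0x1E49B  — 3 lookups
#1 VA=0x240E0637F (w,user):
  [0] read 0x1A idx=9: raw=0x1F007 flags P=1 W=1 U=1 S=0
  [1] read 0x1F idx=7: raw=0x22007 flags P=1 W=1 U=1 S=0
  [2] read 0x22 idx=6: raw=0x26007 flags P=1 W=1 U=1 S=0
  ✓ 0x2637F  — 3 lookups
#2 VA=0x640A17C8D (w,user):
  [0] read 0x1A idx=25: raw=0x28007 flags P=1 W=1 U=1 S=0
  [1] read 0x28 idx=5: raw=0x2A007 flags P=1 W=1 U=1 S=0
  [2] read 0x2A idx=23: raw=0x2E005 flags P=1 W=0 U=1 S=0
  ✗ PROTECTION_VIOLATION  [3 reads]

Entries read for #0: 3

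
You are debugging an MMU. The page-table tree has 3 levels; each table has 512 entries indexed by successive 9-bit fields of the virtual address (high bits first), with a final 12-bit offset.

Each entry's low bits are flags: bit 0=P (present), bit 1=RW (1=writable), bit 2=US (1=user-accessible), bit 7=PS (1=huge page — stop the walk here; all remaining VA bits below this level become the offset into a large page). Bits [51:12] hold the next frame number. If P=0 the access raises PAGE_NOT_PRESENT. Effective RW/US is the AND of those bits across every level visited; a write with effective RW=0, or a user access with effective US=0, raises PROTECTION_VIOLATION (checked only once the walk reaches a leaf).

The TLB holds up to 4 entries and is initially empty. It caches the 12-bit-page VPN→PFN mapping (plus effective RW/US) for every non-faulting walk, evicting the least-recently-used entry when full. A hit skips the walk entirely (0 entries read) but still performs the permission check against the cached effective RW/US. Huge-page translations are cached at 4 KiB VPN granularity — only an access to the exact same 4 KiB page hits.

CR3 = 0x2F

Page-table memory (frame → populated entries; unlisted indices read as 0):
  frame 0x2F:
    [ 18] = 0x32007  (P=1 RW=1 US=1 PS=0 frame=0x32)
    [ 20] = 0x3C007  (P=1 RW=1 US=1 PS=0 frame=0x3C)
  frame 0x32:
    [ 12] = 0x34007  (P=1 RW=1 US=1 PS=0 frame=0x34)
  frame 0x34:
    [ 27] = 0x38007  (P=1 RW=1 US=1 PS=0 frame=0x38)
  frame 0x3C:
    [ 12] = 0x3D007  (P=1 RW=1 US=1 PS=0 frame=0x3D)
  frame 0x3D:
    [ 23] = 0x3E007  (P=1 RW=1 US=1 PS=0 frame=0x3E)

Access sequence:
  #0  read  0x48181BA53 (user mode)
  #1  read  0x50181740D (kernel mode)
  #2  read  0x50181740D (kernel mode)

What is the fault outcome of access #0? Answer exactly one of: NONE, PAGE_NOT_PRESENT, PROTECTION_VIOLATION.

Walk each access:
#0 VA=0x48181BA53 (r,user):
  L0: frame=0x2F idx=18 entry=0x32007 [P=1 RW=1 US=1 PS=0]
  L1: frame=0x32 idx=12 entry=0x34007 [P=1 RW=1 US=1 PS=0]
  L2: frame=0x34 idx=27 entry=0x38007 [P=1 RW=1 US=1 PS=0]
  → PA=0x38A53  (3 entries read)
#1 VA=0x50181740D (r,kernel):
  L0: frame=0x2F idx=20 entry=0x3C007 [P=1 RW=1 US=1 PS=0]
  L1: frame=0x3C idx=12 entry=0x3D007 [P=1 RW=1 US=1 PS=0]
  L2: frame=0x3D idx=23 entry=0x3E007 [P=1 RW=1 US=1 PS=0]
  → PA=0x3E40D  (3 entries read)
#2 VA=0x50181740D (r,kernel):
  TLB hit vpn=0x501817 → PA=0x3E40D

Access #0 fault: NONE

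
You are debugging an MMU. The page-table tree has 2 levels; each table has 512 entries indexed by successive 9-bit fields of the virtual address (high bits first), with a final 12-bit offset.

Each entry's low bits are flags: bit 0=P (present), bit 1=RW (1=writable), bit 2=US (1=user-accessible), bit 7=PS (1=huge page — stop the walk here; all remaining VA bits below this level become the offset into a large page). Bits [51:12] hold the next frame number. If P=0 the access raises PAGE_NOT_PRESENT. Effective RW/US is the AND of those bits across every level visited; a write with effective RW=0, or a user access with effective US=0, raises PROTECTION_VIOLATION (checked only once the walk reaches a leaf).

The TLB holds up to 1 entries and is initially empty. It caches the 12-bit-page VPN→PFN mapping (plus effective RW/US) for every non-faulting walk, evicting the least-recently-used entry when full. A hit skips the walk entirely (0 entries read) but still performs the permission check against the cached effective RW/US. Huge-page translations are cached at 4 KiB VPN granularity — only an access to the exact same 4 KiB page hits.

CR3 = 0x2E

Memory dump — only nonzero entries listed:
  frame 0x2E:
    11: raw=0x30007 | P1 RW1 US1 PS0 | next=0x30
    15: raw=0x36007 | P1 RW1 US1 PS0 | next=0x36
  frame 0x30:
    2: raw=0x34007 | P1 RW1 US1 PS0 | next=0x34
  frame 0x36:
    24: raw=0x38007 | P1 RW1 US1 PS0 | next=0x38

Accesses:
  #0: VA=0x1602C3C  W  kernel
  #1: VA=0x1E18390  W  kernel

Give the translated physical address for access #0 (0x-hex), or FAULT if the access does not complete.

Walk each access:
#0 VA=0x1602C3C (w,kernel):
  [0] read 0x2E idx=11: raw=0x30007 flags P=1 W=1 U=1 S=0
  [1] read 0x30 idx=2: raw=0x34007 flags P=1 W=1 U=1 S=0
  → PA=0x34C3C  (2 entries read)
#1 VA=0x1E18390 (w,kernel):
  [0] read 0x2E idx=15: raw=0x36007 flags P=1 W=1 U=1 S=0
  [1] read 0x36 idx=24: raw=0x38007 flags P=1 W=1 U=1 S=0
  → PA=0x38390  (2 entries read)

Access #0 PA: 0x34C3C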